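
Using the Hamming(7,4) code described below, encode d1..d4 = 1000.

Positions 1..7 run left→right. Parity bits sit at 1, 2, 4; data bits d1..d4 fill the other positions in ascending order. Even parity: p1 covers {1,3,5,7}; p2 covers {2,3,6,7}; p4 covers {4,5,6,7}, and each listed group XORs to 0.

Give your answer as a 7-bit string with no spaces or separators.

Place data at non-parity positions: p1 p2 1 p4 0 0 0
p1 (pos 1,3,5,7): XOR of data positions = 1⊕0⊕0 = 1
p2 (pos 2,3,6,7): XOR of data positions = 1⊕0⊕0 = 1
p4 (pos 4,5,6,7): XOR of data positions = 0⊕0⊕0 = 0
Codeword: 1110000

1110000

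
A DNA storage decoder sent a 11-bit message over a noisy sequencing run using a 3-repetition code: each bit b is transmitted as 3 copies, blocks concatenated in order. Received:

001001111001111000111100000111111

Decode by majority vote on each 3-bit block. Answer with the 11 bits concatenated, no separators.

Block 1 (001): 1 one → 0
Block 2 (001): 1 one → 0
Block 3 (111): 3 ones → 1
Block 4 (001): 1 one → 0
Block 5 (111): 3 ones → 1
Block 6 (000): 0 ones → 0
Block 7 (111): 3 ones → 1
Block 8 (100): 1 one → 0
Block 9 (000): 0 ones → 0
Block 10 (111): 3 ones → 1
Block 11 (111): 3 ones → 1

00101010011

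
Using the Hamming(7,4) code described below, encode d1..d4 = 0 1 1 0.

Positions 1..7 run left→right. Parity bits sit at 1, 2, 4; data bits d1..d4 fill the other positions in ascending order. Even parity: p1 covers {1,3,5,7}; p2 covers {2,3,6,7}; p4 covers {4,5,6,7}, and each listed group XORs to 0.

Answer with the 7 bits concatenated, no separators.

Place data at non-parity positions: p1 p2 0 p4 1 1 0
p1 (pos 1,3,5,7): XOR of data positions = 0⊕1⊕0 = 1
p2 (pos 2,3,6,7): XOR of data positions = 0⊕1⊕0 = 1
p4 (pos 4,5,6,7): XOR of data positions = 1⊕1⊕0 = 0
Codeword: 1100110

1100110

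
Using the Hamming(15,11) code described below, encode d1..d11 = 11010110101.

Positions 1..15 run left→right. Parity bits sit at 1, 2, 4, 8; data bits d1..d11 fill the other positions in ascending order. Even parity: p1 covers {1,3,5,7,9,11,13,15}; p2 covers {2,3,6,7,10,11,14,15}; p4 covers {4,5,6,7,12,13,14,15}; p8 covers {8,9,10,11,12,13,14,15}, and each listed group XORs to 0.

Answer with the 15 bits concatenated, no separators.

011010100110101

Place data at non-parity positions: p1 p2 1 p4 1 0 1 p8 0 1 1 0 1 0 1
p1 (pos 1,3,5,7,9,11,13,15): XOR of data positions = 1⊕1⊕1⊕0⊕1⊕1⊕1 = 0
p2 (pos 2,3,6,7,10,11,14,15): XOR of data positions = 1⊕0⊕1⊕1⊕1⊕0⊕1 = 1
p4 (pos 4,5,6,7,12,13,14,15): XOR of data positions = 1⊕0⊕1⊕0⊕1⊕0⊕1 = 0
p8 (pos 8,9,10,11,12,13,14,15): XOR of data positions = 0⊕1⊕1⊕0⊕1⊕0⊕1 = 0
Codeword: 011010100110101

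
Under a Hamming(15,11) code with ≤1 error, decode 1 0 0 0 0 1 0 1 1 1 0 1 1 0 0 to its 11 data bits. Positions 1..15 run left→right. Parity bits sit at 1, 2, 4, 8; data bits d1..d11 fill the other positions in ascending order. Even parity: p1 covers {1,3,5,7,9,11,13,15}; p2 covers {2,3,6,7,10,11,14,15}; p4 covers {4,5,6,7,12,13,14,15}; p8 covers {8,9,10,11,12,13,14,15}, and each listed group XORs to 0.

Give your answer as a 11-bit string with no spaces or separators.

s1 (pos 1,3,5,7,9,11,13,15): 1⊕0⊕0⊕0⊕1⊕0⊕1⊕0 = 1
s2 (pos 2,3,6,7,10,11,14,15): 0⊕0⊕1⊕0⊕1⊕0⊕0⊕0 = 0
s4 (pos 4,5,6,7,12,13,14,15): 0⊕0⊕1⊕0⊕1⊕1⊕0⊕0 = 1
s8 (pos 8,9,10,11,12,13,14,15): 1⊕1⊕1⊕0⊕1⊕1⊕0⊕0 = 1
Syndrome s8…s1 = 1101 → error at position 13.
Flip position 13: 100001011101100 → 100001011101000
Read data bits from positions 3,5,6,7,9,10,11,12,13,14,15: 00101101000

00101101000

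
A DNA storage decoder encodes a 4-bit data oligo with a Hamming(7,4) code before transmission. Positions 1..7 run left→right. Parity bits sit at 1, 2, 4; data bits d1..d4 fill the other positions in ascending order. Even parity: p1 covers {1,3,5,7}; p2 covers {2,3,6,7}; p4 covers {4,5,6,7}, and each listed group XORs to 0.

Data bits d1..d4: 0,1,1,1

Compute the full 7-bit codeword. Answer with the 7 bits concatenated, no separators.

0001111

Place data at non-parity positions: p1 p2 0 p4 1 1 1
p1 (pos 1,3,5,7): XOR of data positions = 0⊕1⊕1 = 0
p2 (pos 2,3,6,7): XOR of data positions = 0⊕1⊕1 = 0
p4 (pos 4,5,6,7): XOR of data positions = 1⊕1⊕1 = 1
Codeword: 0001111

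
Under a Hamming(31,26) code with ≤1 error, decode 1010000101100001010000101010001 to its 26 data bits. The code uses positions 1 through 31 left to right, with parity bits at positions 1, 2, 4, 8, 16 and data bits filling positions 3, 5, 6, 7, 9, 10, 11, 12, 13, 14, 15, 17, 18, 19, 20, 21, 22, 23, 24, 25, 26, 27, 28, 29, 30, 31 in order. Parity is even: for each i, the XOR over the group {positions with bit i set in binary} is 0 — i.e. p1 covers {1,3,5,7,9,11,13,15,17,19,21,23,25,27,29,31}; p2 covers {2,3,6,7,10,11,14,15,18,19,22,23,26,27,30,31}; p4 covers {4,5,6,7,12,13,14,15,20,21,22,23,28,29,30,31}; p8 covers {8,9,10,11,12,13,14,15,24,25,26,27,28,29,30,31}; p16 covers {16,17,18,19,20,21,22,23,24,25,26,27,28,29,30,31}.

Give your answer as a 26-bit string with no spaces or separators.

s1 (pos 1,3,5,7,9,11,13,15,17,19,21,23,25,27,29,31): 1⊕1⊕0⊕0⊕0⊕1⊕0⊕0⊕0⊕0⊕0⊕1⊕1⊕1⊕0⊕1 = 1
s2 (pos 2,3,6,7,10,11,14,15,18,19,22,23,26,27,30,31): 0⊕1⊕0⊕0⊕1⊕1⊕0⊕0⊕1⊕0⊕0⊕1⊕0⊕1⊕0⊕1 = 1
s4 (pos 4,5,6,7,12,13,14,15,20,21,22,23,28,29,30,31): 0⊕0⊕0⊕0⊕0⊕0⊕0⊕0⊕0⊕0⊕0⊕1⊕0⊕0⊕0⊕1 = 0
s8 (pos 8,9,10,11,12,13,14,15,24,25,26,27,28,29,30,31): 1⊕0⊕1⊕1⊕0⊕0⊕0⊕0⊕0⊕1⊕0⊕1⊕0⊕0⊕0⊕1 = 0
s16 (pos 16,17,18,19,20,21,22,23,24,25,26,27,28,29,30,31): 1⊕0⊕1⊕0⊕0⊕0⊕0⊕1⊕0⊕1⊕0⊕1⊕0⊕0⊕0⊕1 = 0
Syndrome s16…s1 = 00011 → error at position 3.
Flip position 3: 1010000101100001010000101010001 → 1000000101100001010000101010001
Read data bits from positions 3,5,6,7,9,10,11,12,13,14,15,17,18,19,20,21,22,23,24,25,26,27,28,29,30,31: 00000110000010000101010001

00000110000010000101010001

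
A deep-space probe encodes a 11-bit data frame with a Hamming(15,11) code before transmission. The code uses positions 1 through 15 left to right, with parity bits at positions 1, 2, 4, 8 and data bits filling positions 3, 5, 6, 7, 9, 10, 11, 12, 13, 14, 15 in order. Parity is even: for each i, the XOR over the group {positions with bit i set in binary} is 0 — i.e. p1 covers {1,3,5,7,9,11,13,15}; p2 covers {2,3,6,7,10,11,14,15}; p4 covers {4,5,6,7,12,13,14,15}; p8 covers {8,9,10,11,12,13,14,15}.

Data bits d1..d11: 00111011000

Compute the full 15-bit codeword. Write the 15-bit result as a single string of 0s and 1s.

Place data at non-parity positions: p1 p2 0 p4 0 1 1 p8 1 0 1 1 0 0 0
p1 (pos 1,3,5,7,9,11,13,15): XOR of data positions = 0⊕0⊕1⊕1⊕1⊕0⊕0 = 1
p2 (pos 2,3,6,7,10,11,14,15): XOR of data positions = 0⊕1⊕1⊕0⊕1⊕0⊕0 = 1
p4 (pos 4,5,6,7,12,13,14,15): XOR of data positions = 0⊕1⊕1⊕1⊕0⊕0⊕0 = 1
p8 (pos 8,9,10,11,12,13,14,15): XOR of data positions = 1⊕0⊕1⊕1⊕0⊕0⊕0 = 1
Codeword: 110101111011000

110101111011000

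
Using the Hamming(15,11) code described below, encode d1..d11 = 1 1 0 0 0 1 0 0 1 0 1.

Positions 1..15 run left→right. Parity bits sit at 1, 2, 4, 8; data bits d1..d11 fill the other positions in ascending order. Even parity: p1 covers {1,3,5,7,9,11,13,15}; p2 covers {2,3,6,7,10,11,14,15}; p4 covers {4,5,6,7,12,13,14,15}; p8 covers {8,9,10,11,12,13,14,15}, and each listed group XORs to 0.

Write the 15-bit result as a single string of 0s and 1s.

011110010100101

Place data at non-parity positions: p1 p2 1 p4 1 0 0 p8 0 1 0 0 1 0 1
p1 (pos 1,3,5,7,9,11,13,15): XOR of data positions = 1⊕1⊕0⊕0⊕0⊕1⊕1 = 0
p2 (pos 2,3,6,7,10,11,14,15): XOR of data positions = 1⊕0⊕0⊕1⊕0⊕0⊕1 = 1
p4 (pos 4,5,6,7,12,13,14,15): XOR of data positions = 1⊕0⊕0⊕0⊕1⊕0⊕1 = 1
p8 (pos 8,9,10,11,12,13,14,15): XOR of data positions = 0⊕1⊕0⊕0⊕1⊕0⊕1 = 1
Codeword: 011110010100101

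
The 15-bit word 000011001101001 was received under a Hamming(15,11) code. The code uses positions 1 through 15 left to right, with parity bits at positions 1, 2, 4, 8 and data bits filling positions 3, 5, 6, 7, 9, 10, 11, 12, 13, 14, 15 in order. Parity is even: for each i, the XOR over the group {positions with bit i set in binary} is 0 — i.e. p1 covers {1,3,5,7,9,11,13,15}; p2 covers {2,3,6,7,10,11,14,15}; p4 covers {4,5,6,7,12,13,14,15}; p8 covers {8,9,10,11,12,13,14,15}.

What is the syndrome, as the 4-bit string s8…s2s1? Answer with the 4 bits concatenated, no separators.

0011

s1 (pos 1,3,5,7,9,11,13,15): 0⊕0⊕1⊕0⊕1⊕0⊕0⊕1 = 1
s2 (pos 2,3,6,7,10,11,14,15): 0⊕0⊕1⊕0⊕1⊕0⊕0⊕1 = 1
s4 (pos 4,5,6,7,12,13,14,15): 0⊕1⊕1⊕0⊕1⊕0⊕0⊕1 = 0
s8 (pos 8,9,10,11,12,13,14,15): 0⊕1⊕1⊕0⊕1⊕0⊕0⊕1 = 0
Syndrome s8…s1 = 0011 → error at position 3.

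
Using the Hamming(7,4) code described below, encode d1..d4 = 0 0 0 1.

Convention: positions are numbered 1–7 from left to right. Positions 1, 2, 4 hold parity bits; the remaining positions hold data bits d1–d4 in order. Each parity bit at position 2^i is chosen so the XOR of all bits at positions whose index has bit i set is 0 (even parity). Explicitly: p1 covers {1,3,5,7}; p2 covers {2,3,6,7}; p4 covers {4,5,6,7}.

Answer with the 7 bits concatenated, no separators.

1101001

Place data at non-parity positions: p1 p2 0 p4 0 0 1
p1 (pos 1,3,5,7): XOR of data positions = 0⊕0⊕1 = 1
p2 (pos 2,3,6,7): XOR of data positions = 0⊕0⊕1 = 1
p4 (pos 4,5,6,7): XOR of data positions = 0⊕0⊕1 = 1
Codeword: 1101001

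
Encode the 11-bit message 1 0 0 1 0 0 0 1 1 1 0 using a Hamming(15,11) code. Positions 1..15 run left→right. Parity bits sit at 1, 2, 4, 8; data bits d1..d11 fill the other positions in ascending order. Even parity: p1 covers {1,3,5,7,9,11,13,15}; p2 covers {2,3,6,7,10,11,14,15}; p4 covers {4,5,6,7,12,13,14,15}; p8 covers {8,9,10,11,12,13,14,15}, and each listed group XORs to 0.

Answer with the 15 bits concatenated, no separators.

111000110001110

Place data at non-parity positions: p1 p2 1 p4 0 0 1 p8 0 0 0 1 1 1 0
p1 (pos 1,3,5,7,9,11,13,15): XOR of data positions = 1⊕0⊕1⊕0⊕0⊕1⊕0 = 1
p2 (pos 2,3,6,7,10,11,14,15): XOR of data positions = 1⊕0⊕1⊕0⊕0⊕1⊕0 = 1
p4 (pos 4,5,6,7,12,13,14,15): XOR of data positions = 0⊕0⊕1⊕1⊕1⊕1⊕0 = 0
p8 (pos 8,9,10,11,12,13,14,15): XOR of data positions = 0⊕0⊕0⊕1⊕1⊕1⊕0 = 1
Codeword: 111000110001110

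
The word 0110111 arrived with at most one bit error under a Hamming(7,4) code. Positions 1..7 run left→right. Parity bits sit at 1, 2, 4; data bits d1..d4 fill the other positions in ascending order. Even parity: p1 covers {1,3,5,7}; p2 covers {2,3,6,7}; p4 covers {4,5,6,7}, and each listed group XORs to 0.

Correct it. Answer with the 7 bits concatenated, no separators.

0110011

s1 (pos 1,3,5,7): 0⊕1⊕1⊕1 = 1
s2 (pos 2,3,6,7): 1⊕1⊕1⊕1 = 0
s4 (pos 4,5,6,7): 0⊕1⊕1⊕1 = 1
Syndrome s4…s1 = 101 → error at position 5.
Flip position 5: 0110111 → 0110011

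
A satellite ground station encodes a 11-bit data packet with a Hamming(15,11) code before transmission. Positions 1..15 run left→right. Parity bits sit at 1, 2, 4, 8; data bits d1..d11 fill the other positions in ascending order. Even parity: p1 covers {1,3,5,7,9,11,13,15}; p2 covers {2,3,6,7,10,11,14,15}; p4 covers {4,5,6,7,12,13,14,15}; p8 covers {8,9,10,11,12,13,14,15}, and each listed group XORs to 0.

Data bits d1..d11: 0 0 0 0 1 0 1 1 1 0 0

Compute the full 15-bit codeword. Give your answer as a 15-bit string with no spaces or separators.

Place data at non-parity positions: p1 p2 0 p4 0 0 0 p8 1 0 1 1 1 0 0
p1 (pos 1,3,5,7,9,11,13,15): XOR of data positions = 0⊕0⊕0⊕1⊕1⊕1⊕0 = 1
p2 (pos 2,3,6,7,10,11,14,15): XOR of data positions = 0⊕0⊕0⊕0⊕1⊕0⊕0 = 1
p4 (pos 4,5,6,7,12,13,14,15): XOR of data positions = 0⊕0⊕0⊕1⊕1⊕0⊕0 = 0
p8 (pos 8,9,10,11,12,13,14,15): XOR of data positions = 1⊕0⊕1⊕1⊕1⊕0⊕0 = 0
Codeword: 110000001011100

110000001011100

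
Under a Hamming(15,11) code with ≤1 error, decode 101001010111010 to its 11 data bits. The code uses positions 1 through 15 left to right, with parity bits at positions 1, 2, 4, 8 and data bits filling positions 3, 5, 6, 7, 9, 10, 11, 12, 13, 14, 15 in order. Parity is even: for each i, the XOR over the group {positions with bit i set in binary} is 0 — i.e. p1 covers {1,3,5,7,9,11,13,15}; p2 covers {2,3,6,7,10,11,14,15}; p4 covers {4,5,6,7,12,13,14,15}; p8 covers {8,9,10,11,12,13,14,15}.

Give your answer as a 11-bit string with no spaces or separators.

10100111011

s1 (pos 1,3,5,7,9,11,13,15): 1⊕1⊕0⊕0⊕0⊕1⊕0⊕0 = 1
s2 (pos 2,3,6,7,10,11,14,15): 0⊕1⊕1⊕0⊕1⊕1⊕1⊕0 = 1
s4 (pos 4,5,6,7,12,13,14,15): 0⊕0⊕1⊕0⊕1⊕0⊕1⊕0 = 1
s8 (pos 8,9,10,11,12,13,14,15): 1⊕0⊕1⊕1⊕1⊕0⊕1⊕0 = 1
Syndrome s8…s1 = 1111 → error at position 15.
Flip position 15: 101001010111010 → 101001010111011
Read data bits from positions 3,5,6,7,9,10,11,12,13,14,15: 10100111011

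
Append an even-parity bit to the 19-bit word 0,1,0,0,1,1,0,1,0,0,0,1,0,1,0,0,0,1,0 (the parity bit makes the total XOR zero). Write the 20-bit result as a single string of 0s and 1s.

01001101000101000101

XOR of the 19 data bits: 0⊕1⊕0⊕0⊕1⊕1⊕0⊕1⊕0⊕0⊕0⊕1⊕0⊕1⊕0⊕0⊕0⊕1⊕0 = 1
Parity bit = 1 (so all 20 bits XOR to 0).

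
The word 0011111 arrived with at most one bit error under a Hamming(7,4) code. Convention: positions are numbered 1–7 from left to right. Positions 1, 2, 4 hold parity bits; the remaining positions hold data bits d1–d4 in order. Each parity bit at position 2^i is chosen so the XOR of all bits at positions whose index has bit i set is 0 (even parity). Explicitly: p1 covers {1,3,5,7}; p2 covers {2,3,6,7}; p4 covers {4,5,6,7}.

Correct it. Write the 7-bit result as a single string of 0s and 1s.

0001111

s1 (pos 1,3,5,7): 0⊕1⊕1⊕1 = 1
s2 (pos 2,3,6,7): 0⊕1⊕1⊕1 = 1
s4 (pos 4,5,6,7): 1⊕1⊕1⊕1 = 0
Syndrome s4…s1 = 011 → error at position 3.
Flip position 3: 0011111 → 0001111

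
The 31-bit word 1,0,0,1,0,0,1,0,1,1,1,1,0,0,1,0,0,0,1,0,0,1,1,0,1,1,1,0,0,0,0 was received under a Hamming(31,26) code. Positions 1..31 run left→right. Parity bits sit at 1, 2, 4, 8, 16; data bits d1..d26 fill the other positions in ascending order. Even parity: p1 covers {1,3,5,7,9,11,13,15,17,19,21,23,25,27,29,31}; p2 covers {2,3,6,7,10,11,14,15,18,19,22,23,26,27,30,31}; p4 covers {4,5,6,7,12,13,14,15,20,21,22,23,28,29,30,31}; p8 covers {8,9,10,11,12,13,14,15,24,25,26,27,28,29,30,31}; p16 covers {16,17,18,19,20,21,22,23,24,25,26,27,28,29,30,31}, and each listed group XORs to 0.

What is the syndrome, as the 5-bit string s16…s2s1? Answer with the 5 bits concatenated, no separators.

s1 (pos 1,3,5,7,9,11,13,15,17,19,21,23,25,27,29,31): 1⊕0⊕0⊕1⊕1⊕1⊕0⊕1⊕0⊕1⊕0⊕1⊕1⊕1⊕0⊕0 = 1
s2 (pos 2,3,6,7,10,11,14,15,18,19,22,23,26,27,30,31): 0⊕0⊕0⊕1⊕1⊕1⊕0⊕1⊕0⊕1⊕1⊕1⊕1⊕1⊕0⊕0 = 1
s4 (pos 4,5,6,7,12,13,14,15,20,21,22,23,28,29,30,31): 1⊕0⊕0⊕1⊕1⊕0⊕0⊕1⊕0⊕0⊕1⊕1⊕0⊕0⊕0⊕0 = 0
s8 (pos 8,9,10,11,12,13,14,15,24,25,26,27,28,29,30,31): 0⊕1⊕1⊕1⊕1⊕0⊕0⊕1⊕0⊕1⊕1⊕1⊕0⊕0⊕0⊕0 = 0
s16 (pos 16,17,18,19,20,21,22,23,24,25,26,27,28,29,30,31): 0⊕0⊕0⊕1⊕0⊕0⊕1⊕1⊕0⊕1⊕1⊕1⊕0⊕0⊕0⊕0 = 0
Syndrome s16…s1 = 00011 → error at position 3.

00011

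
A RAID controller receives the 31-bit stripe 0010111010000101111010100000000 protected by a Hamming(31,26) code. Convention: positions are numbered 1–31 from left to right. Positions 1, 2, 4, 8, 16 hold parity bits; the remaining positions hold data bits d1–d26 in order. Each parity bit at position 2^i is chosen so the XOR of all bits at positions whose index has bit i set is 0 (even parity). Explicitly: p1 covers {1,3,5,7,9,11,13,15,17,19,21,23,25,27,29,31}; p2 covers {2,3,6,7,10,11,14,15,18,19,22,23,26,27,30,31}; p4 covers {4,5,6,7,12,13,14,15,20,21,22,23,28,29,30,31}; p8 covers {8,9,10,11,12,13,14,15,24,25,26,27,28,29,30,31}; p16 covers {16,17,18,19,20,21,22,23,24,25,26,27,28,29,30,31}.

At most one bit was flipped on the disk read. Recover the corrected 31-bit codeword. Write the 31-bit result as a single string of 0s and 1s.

s1 (pos 1,3,5,7,9,11,13,15,17,19,21,23,25,27,29,31): 0⊕1⊕1⊕1⊕1⊕0⊕0⊕0⊕1⊕1⊕1⊕1⊕0⊕0⊕0⊕0 = 0
s2 (pos 2,3,6,7,10,11,14,15,18,19,22,23,26,27,30,31): 0⊕1⊕1⊕1⊕0⊕0⊕1⊕0⊕1⊕1⊕0⊕1⊕0⊕0⊕0⊕0 = 1
s4 (pos 4,5,6,7,12,13,14,15,20,21,22,23,28,29,30,31): 0⊕1⊕1⊕1⊕0⊕0⊕1⊕0⊕0⊕1⊕0⊕1⊕0⊕0⊕0⊕0 = 0
s8 (pos 8,9,10,11,12,13,14,15,24,25,26,27,28,29,30,31): 0⊕1⊕0⊕0⊕0⊕0⊕1⊕0⊕0⊕0⊕0⊕0⊕0⊕0⊕0⊕0 = 0
s16 (pos 16,17,18,19,20,21,22,23,24,25,26,27,28,29,30,31): 1⊕1⊕1⊕1⊕0⊕1⊕0⊕1⊕0⊕0⊕0⊕0⊕0⊕0⊕0⊕0 = 0
Syndrome s16…s1 = 00010 → error at position 2.
Flip position 2: 0010111010000101111010100000000 → 0110111010000101111010100000000

0110111010000101111010100000000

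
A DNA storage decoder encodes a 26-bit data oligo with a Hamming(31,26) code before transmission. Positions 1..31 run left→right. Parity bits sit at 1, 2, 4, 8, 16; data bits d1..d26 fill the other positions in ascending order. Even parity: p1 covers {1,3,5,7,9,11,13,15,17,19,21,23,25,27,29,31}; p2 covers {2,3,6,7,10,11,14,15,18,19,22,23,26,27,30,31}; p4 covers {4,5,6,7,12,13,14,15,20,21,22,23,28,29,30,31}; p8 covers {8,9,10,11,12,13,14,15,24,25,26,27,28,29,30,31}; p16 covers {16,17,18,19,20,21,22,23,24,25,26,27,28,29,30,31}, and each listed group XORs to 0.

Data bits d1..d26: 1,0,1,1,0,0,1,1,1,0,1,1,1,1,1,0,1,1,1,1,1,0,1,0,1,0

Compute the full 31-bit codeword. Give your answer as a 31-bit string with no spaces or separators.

1110011100111011111101111101010

Place data at non-parity positions: p1 p2 1 p4 0 1 1 p8 0 0 1 1 1 0 1 p16 1 1 1 1 0 1 1 1 1 1 0 1 0 1 0
p1 (pos 1,3,5,7,9,11,13,15,17,19,21,23,25,27,29,31): XOR of data positions = 1⊕0⊕1⊕0⊕1⊕1⊕1⊕1⊕1⊕0⊕1⊕1⊕0⊕0⊕0 = 1
p2 (pos 2,3,6,7,10,11,14,15,18,19,22,23,26,27,30,31): XOR of data positions = 1⊕1⊕1⊕0⊕1⊕0⊕1⊕1⊕1⊕1⊕1⊕1⊕0⊕1⊕0 = 1
p4 (pos 4,5,6,7,12,13,14,15,20,21,22,23,28,29,30,31): XOR of data positions = 0⊕1⊕1⊕1⊕1⊕0⊕1⊕1⊕0⊕1⊕1⊕1⊕0⊕1⊕0 = 0
p8 (pos 8,9,10,11,12,13,14,15,24,25,26,27,28,29,30,31): XOR of data positions = 0⊕0⊕1⊕1⊕1⊕0⊕1⊕1⊕1⊕1⊕0⊕1⊕0⊕1⊕0 = 1
p16 (pos 16,17,18,19,20,21,22,23,24,25,26,27,28,29,30,31): XOR of data positions = 1⊕1⊕1⊕1⊕0⊕1⊕1⊕1⊕1⊕1⊕0⊕1⊕0⊕1⊕0 = 1
Codeword: 1110011100111011111101111101010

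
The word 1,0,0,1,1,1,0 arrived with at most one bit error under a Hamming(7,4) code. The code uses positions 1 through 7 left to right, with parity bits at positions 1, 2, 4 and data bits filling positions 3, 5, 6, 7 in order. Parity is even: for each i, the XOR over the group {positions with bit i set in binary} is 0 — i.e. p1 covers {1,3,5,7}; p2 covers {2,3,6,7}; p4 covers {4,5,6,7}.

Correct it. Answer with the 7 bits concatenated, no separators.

1001100

s1 (pos 1,3,5,7): 1⊕0⊕1⊕0 = 0
s2 (pos 2,3,6,7): 0⊕0⊕1⊕0 = 1
s4 (pos 4,5,6,7): 1⊕1⊕1⊕0 = 1
Syndrome s4…s1 = 110 → error at position 6.
Flip position 6: 1001110 → 1001100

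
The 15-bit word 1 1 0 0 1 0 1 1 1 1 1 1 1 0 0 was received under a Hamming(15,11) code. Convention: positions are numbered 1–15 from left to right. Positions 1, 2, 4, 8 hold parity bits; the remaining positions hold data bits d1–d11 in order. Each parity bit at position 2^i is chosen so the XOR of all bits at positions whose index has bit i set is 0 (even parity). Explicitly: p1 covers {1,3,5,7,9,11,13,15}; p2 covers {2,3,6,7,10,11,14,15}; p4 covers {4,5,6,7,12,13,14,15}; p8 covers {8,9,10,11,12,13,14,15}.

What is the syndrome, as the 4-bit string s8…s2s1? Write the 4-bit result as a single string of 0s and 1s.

0000

s1 (pos 1,3,5,7,9,11,13,15): 1⊕0⊕1⊕1⊕1⊕1⊕1⊕0 = 0
s2 (pos 2,3,6,7,10,11,14,15): 1⊕0⊕0⊕1⊕1⊕1⊕0⊕0 = 0
s4 (pos 4,5,6,7,12,13,14,15): 0⊕1⊕0⊕1⊕1⊕1⊕0⊕0 = 0
s8 (pos 8,9,10,11,12,13,14,15): 1⊕1⊕1⊕1⊕1⊕1⊕0⊕0 = 0
Syndrome s8…s1 = 0000 → no error.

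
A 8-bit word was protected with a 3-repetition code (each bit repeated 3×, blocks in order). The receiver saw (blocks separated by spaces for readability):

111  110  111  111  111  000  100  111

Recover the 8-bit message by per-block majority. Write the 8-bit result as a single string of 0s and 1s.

Block 1 (111): 3 ones → 1
Block 2 (110): 2 ones → 1
Block 3 (111): 3 ones → 1
Block 4 (111): 3 ones → 1
Block 5 (111): 3 ones → 1
Block 6 (000): 0 ones → 0
Block 7 (100): 1 one → 0
Block 8 (111): 3 ones → 1

11111001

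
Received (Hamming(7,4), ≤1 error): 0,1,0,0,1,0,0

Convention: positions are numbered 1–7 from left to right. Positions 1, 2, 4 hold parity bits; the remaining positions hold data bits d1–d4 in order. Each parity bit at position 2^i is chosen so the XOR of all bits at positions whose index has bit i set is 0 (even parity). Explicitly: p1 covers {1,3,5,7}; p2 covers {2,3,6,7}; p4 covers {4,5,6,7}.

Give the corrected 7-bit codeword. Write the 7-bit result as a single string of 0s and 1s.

0100101

s1 (pos 1,3,5,7): 0⊕0⊕1⊕0 = 1
s2 (pos 2,3,6,7): 1⊕0⊕0⊕0 = 1
s4 (pos 4,5,6,7): 0⊕1⊕0⊕0 = 1
Syndrome s4…s1 = 111 → error at position 7.
Flip position 7: 0100100 → 0100101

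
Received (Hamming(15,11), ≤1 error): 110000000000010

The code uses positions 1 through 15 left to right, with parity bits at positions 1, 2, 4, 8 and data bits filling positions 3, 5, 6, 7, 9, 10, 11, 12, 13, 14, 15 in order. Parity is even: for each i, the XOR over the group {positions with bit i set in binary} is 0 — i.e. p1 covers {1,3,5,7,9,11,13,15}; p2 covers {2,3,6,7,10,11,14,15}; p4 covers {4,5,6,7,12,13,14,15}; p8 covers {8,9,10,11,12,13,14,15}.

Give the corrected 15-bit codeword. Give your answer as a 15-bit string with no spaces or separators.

s1 (pos 1,3,5,7,9,11,13,15): 1⊕0⊕0⊕0⊕0⊕0⊕0⊕0 = 1
s2 (pos 2,3,6,7,10,11,14,15): 1⊕0⊕0⊕0⊕0⊕0⊕1⊕0 = 0
s4 (pos 4,5,6,7,12,13,14,15): 0⊕0⊕0⊕0⊕0⊕0⊕1⊕0 = 1
s8 (pos 8,9,10,11,12,13,14,15): 0⊕0⊕0⊕0⊕0⊕0⊕1⊕0 = 1
Syndrome s8…s1 = 1101 → error at position 13.
Flip position 13: 110000000000010 → 110000000000110

110000000000110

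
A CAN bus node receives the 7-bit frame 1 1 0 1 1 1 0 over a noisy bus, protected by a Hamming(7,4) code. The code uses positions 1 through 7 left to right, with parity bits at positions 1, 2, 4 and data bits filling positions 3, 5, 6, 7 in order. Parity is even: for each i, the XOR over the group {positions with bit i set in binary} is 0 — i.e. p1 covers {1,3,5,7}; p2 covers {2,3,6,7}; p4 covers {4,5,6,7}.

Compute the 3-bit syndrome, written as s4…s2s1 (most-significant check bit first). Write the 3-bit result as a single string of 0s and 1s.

100

s1 (pos 1,3,5,7): 1⊕0⊕1⊕0 = 0
s2 (pos 2,3,6,7): 1⊕0⊕1⊕0 = 0
s4 (pos 4,5,6,7): 1⊕1⊕1⊕0 = 1
Syndrome s4…s1 = 100 → error at position 4.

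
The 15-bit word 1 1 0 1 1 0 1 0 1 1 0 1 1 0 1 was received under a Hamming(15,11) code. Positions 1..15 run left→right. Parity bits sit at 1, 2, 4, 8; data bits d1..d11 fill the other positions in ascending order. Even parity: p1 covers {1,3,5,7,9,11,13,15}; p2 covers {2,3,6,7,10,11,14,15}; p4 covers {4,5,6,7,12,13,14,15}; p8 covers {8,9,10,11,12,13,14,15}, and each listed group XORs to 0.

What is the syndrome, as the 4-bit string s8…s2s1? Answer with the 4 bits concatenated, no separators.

1000

s1 (pos 1,3,5,7,9,11,13,15): 1⊕0⊕1⊕1⊕1⊕0⊕1⊕1 = 0
s2 (pos 2,3,6,7,10,11,14,15): 1⊕0⊕0⊕1⊕1⊕0⊕0⊕1 = 0
s4 (pos 4,5,6,7,12,13,14,15): 1⊕1⊕0⊕1⊕1⊕1⊕0⊕1 = 0
s8 (pos 8,9,10,11,12,13,14,15): 0⊕1⊕1⊕0⊕1⊕1⊕0⊕1 = 1
Syndrome s8…s1 = 1000 → error at position 8.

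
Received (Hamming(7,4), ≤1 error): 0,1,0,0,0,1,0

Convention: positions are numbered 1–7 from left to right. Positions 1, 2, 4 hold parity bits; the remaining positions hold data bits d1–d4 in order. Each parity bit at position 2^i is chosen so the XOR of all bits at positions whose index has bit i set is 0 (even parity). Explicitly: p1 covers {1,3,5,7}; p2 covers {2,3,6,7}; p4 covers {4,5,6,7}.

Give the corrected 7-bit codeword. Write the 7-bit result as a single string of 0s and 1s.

0101010

s1 (pos 1,3,5,7): 0⊕0⊕0⊕0 = 0
s2 (pos 2,3,6,7): 1⊕0⊕1⊕0 = 0
s4 (pos 4,5,6,7): 0⊕0⊕1⊕0 = 1
Syndrome s4…s1 = 100 → error at position 4.
Flip position 4: 0100010 → 0101010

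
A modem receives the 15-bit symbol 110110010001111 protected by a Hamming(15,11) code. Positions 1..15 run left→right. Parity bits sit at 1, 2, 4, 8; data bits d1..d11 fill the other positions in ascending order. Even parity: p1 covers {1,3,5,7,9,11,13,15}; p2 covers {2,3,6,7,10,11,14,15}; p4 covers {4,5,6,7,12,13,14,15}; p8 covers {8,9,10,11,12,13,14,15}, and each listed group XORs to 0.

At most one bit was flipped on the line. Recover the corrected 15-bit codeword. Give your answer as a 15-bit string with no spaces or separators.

s1 (pos 1,3,5,7,9,11,13,15): 1⊕0⊕1⊕0⊕0⊕0⊕1⊕1 = 0
s2 (pos 2,3,6,7,10,11,14,15): 1⊕0⊕0⊕0⊕0⊕0⊕1⊕1 = 1
s4 (pos 4,5,6,7,12,13,14,15): 1⊕1⊕0⊕0⊕1⊕1⊕1⊕1 = 0
s8 (pos 8,9,10,11,12,13,14,15): 1⊕0⊕0⊕0⊕1⊕1⊕1⊕1 = 1
Syndrome s8…s1 = 1010 → error at position 10.
Flip position 10: 110110010001111 → 110110010101111

110110010101111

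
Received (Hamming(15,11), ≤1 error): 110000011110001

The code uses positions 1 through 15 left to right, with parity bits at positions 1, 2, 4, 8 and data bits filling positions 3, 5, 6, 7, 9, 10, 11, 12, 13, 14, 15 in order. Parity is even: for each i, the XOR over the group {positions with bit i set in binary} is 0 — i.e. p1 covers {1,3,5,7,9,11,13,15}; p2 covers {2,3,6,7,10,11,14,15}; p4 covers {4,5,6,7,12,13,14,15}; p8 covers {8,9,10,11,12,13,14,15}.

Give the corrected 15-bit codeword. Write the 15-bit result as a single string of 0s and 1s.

110000011111001

s1 (pos 1,3,5,7,9,11,13,15): 1⊕0⊕0⊕0⊕1⊕1⊕0⊕1 = 0
s2 (pos 2,3,6,7,10,11,14,15): 1⊕0⊕0⊕0⊕1⊕1⊕0⊕1 = 0
s4 (pos 4,5,6,7,12,13,14,15): 0⊕0⊕0⊕0⊕0⊕0⊕0⊕1 = 1
s8 (pos 8,9,10,11,12,13,14,15): 1⊕1⊕1⊕1⊕0⊕0⊕0⊕1 = 1
Syndrome s8…s1 = 1100 → error at position 12.
Flip position 12: 110000011110001 → 110000011111001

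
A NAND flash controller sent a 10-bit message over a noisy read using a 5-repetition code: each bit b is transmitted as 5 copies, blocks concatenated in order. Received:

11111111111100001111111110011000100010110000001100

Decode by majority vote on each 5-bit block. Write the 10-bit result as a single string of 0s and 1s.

Block 1 (11111): 5 ones → 1
Block 2 (11111): 5 ones → 1
Block 3 (11000): 2 ones → 0
Block 4 (01111): 4 ones → 1
Block 5 (11111): 5 ones → 1
Block 6 (00110): 2 ones → 0
Block 7 (00100): 1 one → 0
Block 8 (01011): 3 ones → 1
Block 9 (00000): 0 ones → 0
Block 10 (01100): 2 ones → 0

1101100100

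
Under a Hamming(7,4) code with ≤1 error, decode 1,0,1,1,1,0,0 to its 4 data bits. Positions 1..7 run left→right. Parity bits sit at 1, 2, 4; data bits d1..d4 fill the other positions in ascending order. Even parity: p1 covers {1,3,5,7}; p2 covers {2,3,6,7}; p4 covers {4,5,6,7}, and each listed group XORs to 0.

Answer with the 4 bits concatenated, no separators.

s1 (pos 1,3,5,7): 1⊕1⊕1⊕0 = 1
s2 (pos 2,3,6,7): 0⊕1⊕0⊕0 = 1
s4 (pos 4,5,6,7): 1⊕1⊕0⊕0 = 0
Syndrome s4…s1 = 011 → error at position 3.
Flip position 3: 1011100 → 1001100
Read data bits from positions 3,5,6,7: 0100

0100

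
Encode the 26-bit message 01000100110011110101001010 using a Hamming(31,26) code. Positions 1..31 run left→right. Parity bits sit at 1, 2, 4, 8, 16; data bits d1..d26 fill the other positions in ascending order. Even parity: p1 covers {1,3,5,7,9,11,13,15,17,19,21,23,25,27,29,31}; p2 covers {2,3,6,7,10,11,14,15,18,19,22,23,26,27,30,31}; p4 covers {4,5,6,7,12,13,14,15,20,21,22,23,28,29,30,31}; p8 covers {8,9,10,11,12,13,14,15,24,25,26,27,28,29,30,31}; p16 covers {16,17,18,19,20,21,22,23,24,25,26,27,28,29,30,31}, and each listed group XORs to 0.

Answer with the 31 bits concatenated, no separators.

Place data at non-parity positions: p1 p2 0 p4 1 0 0 p8 0 1 0 0 1 1 0 p16 0 1 1 1 1 0 1 0 1 0 0 1 0 1 0
p1 (pos 1,3,5,7,9,11,13,15,17,19,21,23,25,27,29,31): XOR of data positions = 0⊕1⊕0⊕0⊕0⊕1⊕0⊕0⊕1⊕1⊕1⊕1⊕0⊕0⊕0 = 0
p2 (pos 2,3,6,7,10,11,14,15,18,19,22,23,26,27,30,31): XOR of data positions = 0⊕0⊕0⊕1⊕0⊕1⊕0⊕1⊕1⊕0⊕1⊕0⊕0⊕1⊕0 = 0
p4 (pos 4,5,6,7,12,13,14,15,20,21,22,23,28,29,30,31): XOR of data positions = 1⊕0⊕0⊕0⊕1⊕1⊕0⊕1⊕1⊕0⊕1⊕1⊕0⊕1⊕0 = 0
p8 (pos 8,9,10,11,12,13,14,15,24,25,26,27,28,29,30,31): XOR of data positions = 0⊕1⊕0⊕0⊕1⊕1⊕0⊕0⊕1⊕0⊕0⊕1⊕0⊕1⊕0 = 0
p16 (pos 16,17,18,19,20,21,22,23,24,25,26,27,28,29,30,31): XOR of data positions = 0⊕1⊕1⊕1⊕1⊕0⊕1⊕0⊕1⊕0⊕0⊕1⊕0⊕1⊕0 = 0
Codeword: 0000100001001100011110101001010

0000100001001100011110101001010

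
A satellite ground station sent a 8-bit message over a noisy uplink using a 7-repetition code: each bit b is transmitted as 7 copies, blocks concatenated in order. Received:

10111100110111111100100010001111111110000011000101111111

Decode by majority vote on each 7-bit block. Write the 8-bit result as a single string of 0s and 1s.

11101001

Block 1 (1011110): 5 ones → 1
Block 2 (0110111): 5 ones → 1
Block 3 (1111001): 5 ones → 1
Block 4 (0001000): 1 one → 0
Block 5 (1111111): 7 ones → 1
Block 6 (1100000): 2 ones → 0
Block 7 (1100010): 3 ones → 0
Block 8 (1111111): 7 ones → 1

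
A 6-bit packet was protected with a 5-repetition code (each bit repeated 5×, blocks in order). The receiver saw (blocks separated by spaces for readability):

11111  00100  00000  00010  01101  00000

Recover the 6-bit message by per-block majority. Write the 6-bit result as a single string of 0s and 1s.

100010

Block 1 (11111): 5 ones → 1
Block 2 (00100): 1 one → 0
Block 3 (00000): 0 ones → 0
Block 4 (00010): 1 one → 0
Block 5 (01101): 3 ones → 1
Block 6 (00000): 0 ones → 0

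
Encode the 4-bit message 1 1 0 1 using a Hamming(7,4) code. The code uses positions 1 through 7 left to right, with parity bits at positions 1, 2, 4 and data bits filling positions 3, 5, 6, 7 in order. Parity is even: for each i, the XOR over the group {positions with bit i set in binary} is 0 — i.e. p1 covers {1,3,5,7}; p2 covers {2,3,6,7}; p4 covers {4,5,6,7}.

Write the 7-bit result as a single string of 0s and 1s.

Place data at non-parity positions: p1 p2 1 p4 1 0 1
p1 (pos 1,3,5,7): XOR of data positions = 1⊕1⊕1 = 1
p2 (pos 2,3,6,7): XOR of data positions = 1⊕0⊕1 = 0
p4 (pos 4,5,6,7): XOR of data positions = 1⊕0⊕1 = 0
Codeword: 1010101

1010101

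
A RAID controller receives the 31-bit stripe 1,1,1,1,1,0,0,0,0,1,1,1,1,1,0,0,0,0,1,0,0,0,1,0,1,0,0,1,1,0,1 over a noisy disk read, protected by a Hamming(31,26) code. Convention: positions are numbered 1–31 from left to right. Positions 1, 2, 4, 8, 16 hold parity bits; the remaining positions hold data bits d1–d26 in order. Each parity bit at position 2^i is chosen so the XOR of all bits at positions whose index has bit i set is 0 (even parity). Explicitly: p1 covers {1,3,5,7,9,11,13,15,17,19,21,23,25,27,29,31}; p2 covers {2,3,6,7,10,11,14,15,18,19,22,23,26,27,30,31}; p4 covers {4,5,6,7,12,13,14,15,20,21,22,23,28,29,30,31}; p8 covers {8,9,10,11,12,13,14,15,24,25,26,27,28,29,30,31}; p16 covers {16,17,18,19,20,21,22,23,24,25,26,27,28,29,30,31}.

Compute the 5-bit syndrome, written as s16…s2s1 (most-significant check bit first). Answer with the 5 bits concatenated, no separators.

01100

s1 (pos 1,3,5,7,9,11,13,15,17,19,21,23,25,27,29,31): 1⊕1⊕1⊕0⊕0⊕1⊕1⊕0⊕0⊕1⊕0⊕1⊕1⊕0⊕1⊕1 = 0
s2 (pos 2,3,6,7,10,11,14,15,18,19,22,23,26,27,30,31): 1⊕1⊕0⊕0⊕1⊕1⊕1⊕0⊕0⊕1⊕0⊕1⊕0⊕0⊕0⊕1 = 0
s4 (pos 4,5,6,7,12,13,14,15,20,21,22,23,28,29,30,31): 1⊕1⊕0⊕0⊕1⊕1⊕1⊕0⊕0⊕0⊕0⊕1⊕1⊕1⊕0⊕1 = 1
s8 (pos 8,9,10,11,12,13,14,15,24,25,26,27,28,29,30,31): 0⊕0⊕1⊕1⊕1⊕1⊕1⊕0⊕0⊕1⊕0⊕0⊕1⊕1⊕0⊕1 = 1
s16 (pos 16,17,18,19,20,21,22,23,24,25,26,27,28,29,30,31): 0⊕0⊕0⊕1⊕0⊕0⊕0⊕1⊕0⊕1⊕0⊕0⊕1⊕1⊕0⊕1 = 0
Syndrome s16…s1 = 01100 → error at position 12.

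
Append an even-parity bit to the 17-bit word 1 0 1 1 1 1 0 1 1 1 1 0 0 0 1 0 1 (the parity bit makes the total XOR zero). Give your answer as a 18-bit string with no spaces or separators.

XOR of the 17 data bits: 1⊕0⊕1⊕1⊕1⊕1⊕0⊕1⊕1⊕1⊕1⊕0⊕0⊕0⊕1⊕0⊕1 = 1
Parity bit = 1 (so all 18 bits XOR to 0).

101111011110001011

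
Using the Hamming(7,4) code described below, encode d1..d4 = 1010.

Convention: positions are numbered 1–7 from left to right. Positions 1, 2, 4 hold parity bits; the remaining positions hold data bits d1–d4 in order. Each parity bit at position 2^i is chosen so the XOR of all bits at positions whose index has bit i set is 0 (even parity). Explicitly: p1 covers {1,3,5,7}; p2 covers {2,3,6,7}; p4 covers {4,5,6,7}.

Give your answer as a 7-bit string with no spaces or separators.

1011010

Place data at non-parity positions: p1 p2 1 p4 0 1 0
p1 (pos 1,3,5,7): XOR of data positions = 1⊕0⊕0 = 1
p2 (pos 2,3,6,7): XOR of data positions = 1⊕1⊕0 = 0
p4 (pos 4,5,6,7): XOR of data positions = 0⊕1⊕0 = 1
Codeword: 1011010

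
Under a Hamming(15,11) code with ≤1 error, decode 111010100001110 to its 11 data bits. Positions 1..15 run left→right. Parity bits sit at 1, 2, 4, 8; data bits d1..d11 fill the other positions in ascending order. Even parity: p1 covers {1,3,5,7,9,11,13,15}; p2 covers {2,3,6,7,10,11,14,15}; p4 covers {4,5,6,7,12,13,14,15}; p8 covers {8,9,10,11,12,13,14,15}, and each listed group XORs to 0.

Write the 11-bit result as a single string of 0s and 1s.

11010001010

s1 (pos 1,3,5,7,9,11,13,15): 1⊕1⊕1⊕1⊕0⊕0⊕1⊕0 = 1
s2 (pos 2,3,6,7,10,11,14,15): 1⊕1⊕0⊕1⊕0⊕0⊕1⊕0 = 0
s4 (pos 4,5,6,7,12,13,14,15): 0⊕1⊕0⊕1⊕1⊕1⊕1⊕0 = 1
s8 (pos 8,9,10,11,12,13,14,15): 0⊕0⊕0⊕0⊕1⊕1⊕1⊕0 = 1
Syndrome s8…s1 = 1101 → error at position 13.
Flip position 13: 111010100001110 → 111010100001010
Read data bits from positions 3,5,6,7,9,10,11,12,13,14,15: 11010001010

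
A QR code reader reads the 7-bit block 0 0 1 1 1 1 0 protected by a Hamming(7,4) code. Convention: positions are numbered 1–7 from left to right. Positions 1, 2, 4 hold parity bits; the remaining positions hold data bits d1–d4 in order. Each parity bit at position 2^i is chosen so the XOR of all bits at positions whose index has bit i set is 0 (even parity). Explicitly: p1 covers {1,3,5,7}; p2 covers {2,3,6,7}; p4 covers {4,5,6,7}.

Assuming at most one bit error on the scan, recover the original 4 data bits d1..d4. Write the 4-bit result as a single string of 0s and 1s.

1110

s1 (pos 1,3,5,7): 0⊕1⊕1⊕0 = 0
s2 (pos 2,3,6,7): 0⊕1⊕1⊕0 = 0
s4 (pos 4,5,6,7): 1⊕1⊕1⊕0 = 1
Syndrome s4…s1 = 100 → error at position 4.
Flip position 4: 0011110 → 0010110
Read data bits from positions 3,5,6,7: 1110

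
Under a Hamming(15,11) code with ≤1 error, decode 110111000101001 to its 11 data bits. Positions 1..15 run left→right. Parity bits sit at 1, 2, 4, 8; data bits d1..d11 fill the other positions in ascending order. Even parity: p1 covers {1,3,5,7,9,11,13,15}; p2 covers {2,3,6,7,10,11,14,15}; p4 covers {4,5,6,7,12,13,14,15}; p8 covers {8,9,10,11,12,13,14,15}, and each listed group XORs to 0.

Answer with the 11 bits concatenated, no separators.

s1 (pos 1,3,5,7,9,11,13,15): 1⊕0⊕1⊕0⊕0⊕0⊕0⊕1 = 1
s2 (pos 2,3,6,7,10,11,14,15): 1⊕0⊕1⊕0⊕1⊕0⊕0⊕1 = 0
s4 (pos 4,5,6,7,12,13,14,15): 1⊕1⊕1⊕0⊕1⊕0⊕0⊕1 = 1
s8 (pos 8,9,10,11,12,13,14,15): 0⊕0⊕1⊕0⊕1⊕0⊕0⊕1 = 1
Syndrome s8…s1 = 1101 → error at position 13.
Flip position 13: 110111000101001 → 110111000101101
Read data bits from positions 3,5,6,7,9,10,11,12,13,14,15: 01100101101

01100101101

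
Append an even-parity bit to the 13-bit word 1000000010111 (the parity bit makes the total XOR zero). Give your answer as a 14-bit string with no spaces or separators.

XOR of the 13 data bits: 1⊕0⊕0⊕0⊕0⊕0⊕0⊕0⊕1⊕0⊕1⊕1⊕1 = 1
Parity bit = 1 (so all 14 bits XOR to 0).

10000000101111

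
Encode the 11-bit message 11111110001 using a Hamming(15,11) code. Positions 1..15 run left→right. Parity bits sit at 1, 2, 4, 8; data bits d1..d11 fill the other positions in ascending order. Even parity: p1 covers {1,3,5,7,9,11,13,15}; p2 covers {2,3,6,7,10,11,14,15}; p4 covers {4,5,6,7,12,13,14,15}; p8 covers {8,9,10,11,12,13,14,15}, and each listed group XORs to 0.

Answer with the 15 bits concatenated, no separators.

Place data at non-parity positions: p1 p2 1 p4 1 1 1 p8 1 1 1 0 0 0 1
p1 (pos 1,3,5,7,9,11,13,15): XOR of data positions = 1⊕1⊕1⊕1⊕1⊕0⊕1 = 0
p2 (pos 2,3,6,7,10,11,14,15): XOR of data positions = 1⊕1⊕1⊕1⊕1⊕0⊕1 = 0
p4 (pos 4,5,6,7,12,13,14,15): XOR of data positions = 1⊕1⊕1⊕0⊕0⊕0⊕1 = 0
p8 (pos 8,9,10,11,12,13,14,15): XOR of data positions = 1⊕1⊕1⊕0⊕0⊕0⊕1 = 0
Codeword: 001011101110001

001011101110001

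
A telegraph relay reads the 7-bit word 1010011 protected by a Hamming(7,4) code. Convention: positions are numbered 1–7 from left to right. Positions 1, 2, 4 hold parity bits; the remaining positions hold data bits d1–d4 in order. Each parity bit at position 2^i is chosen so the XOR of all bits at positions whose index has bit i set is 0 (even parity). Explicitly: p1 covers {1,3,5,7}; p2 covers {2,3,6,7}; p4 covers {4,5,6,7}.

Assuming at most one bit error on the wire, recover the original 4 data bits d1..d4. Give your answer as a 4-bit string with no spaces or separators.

s1 (pos 1,3,5,7): 1⊕1⊕0⊕1 = 1
s2 (pos 2,3,6,7): 0⊕1⊕1⊕1 = 1
s4 (pos 4,5,6,7): 0⊕0⊕1⊕1 = 0
Syndrome s4…s1 = 011 → error at position 3.
Flip position 3: 1010011 → 1000011
Read data bits from positions 3,5,6,7: 0011

0011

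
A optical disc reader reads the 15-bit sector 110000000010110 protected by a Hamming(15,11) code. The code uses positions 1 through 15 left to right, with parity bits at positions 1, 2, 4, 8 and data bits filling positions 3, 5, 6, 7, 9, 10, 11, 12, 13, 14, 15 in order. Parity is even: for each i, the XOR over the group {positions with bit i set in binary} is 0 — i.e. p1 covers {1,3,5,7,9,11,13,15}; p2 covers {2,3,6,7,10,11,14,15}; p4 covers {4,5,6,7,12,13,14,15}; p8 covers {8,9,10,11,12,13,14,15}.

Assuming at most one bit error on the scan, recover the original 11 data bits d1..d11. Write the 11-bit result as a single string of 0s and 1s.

s1 (pos 1,3,5,7,9,11,13,15): 1⊕0⊕0⊕0⊕0⊕1⊕1⊕0 = 1
s2 (pos 2,3,6,7,10,11,14,15): 1⊕0⊕0⊕0⊕0⊕1⊕1⊕0 = 1
s4 (pos 4,5,6,7,12,13,14,15): 0⊕0⊕0⊕0⊕0⊕1⊕1⊕0 = 0
s8 (pos 8,9,10,11,12,13,14,15): 0⊕0⊕0⊕1⊕0⊕1⊕1⊕0 = 1
Syndrome s8…s1 = 1011 → error at position 11.
Flip position 11: 110000000010110 → 110000000000110
Read data bits from positions 3,5,6,7,9,10,11,12,13,14,15: 00000000110

00000000110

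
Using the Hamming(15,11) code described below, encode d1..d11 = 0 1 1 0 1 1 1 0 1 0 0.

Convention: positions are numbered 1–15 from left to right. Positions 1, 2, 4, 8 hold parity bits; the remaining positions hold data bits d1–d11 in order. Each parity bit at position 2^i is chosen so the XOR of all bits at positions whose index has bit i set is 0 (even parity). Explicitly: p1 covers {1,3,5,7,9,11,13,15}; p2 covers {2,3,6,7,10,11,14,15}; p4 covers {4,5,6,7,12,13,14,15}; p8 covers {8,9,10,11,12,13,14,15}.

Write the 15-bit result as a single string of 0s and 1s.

010111001110100

Place data at non-parity positions: p1 p2 0 p4 1 1 0 p8 1 1 1 0 1 0 0
p1 (pos 1,3,5,7,9,11,13,15): XOR of data positions = 0⊕1⊕0⊕1⊕1⊕1⊕0 = 0
p2 (pos 2,3,6,7,10,11,14,15): XOR of data positions = 0⊕1⊕0⊕1⊕1⊕0⊕0 = 1
p4 (pos 4,5,6,7,12,13,14,15): XOR of data positions = 1⊕1⊕0⊕0⊕1⊕0⊕0 = 1
p8 (pos 8,9,10,11,12,13,14,15): XOR of data positions = 1⊕1⊕1⊕0⊕1⊕0⊕0 = 0
Codeword: 010111001110100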